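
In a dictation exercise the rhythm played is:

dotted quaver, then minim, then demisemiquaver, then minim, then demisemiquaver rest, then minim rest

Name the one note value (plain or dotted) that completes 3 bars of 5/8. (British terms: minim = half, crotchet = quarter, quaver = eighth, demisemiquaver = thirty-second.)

eighth note

3 bars of 5/8 = 60 thirty-second notes.
Convert each value to thirty-second notes: dotted quaver = 6; minim = 16; demisemiquaver = 1; minim = 16; demisemiquaver rest = 1; minim rest = 16.
Sum: 6 + 16 + 1 + 16 + 1 + 16 = 56.
Remaining: 60 − 56 = 4 thirty-second notes, which is a eighth note.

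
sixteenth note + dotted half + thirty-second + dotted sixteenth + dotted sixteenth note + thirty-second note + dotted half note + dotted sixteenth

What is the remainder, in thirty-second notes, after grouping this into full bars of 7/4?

5

One bar of 7/4 = 56 thirty-second notes.
Working in thirty-second notes: sixteenth note = 2; dotted half = 24; thirty-second = 1; dotted sixteenth = 3; dotted sixteenth note = 3; thirty-second note = 1; dotted half note = 24; dotted sixteenth = 3.
Adding: 2 + 24 + 1 + 3 + 3 + 1 + 24 + 3 = 61.
61 ÷ 56 = 1 complete bar with 5 thirty-second notes remaining.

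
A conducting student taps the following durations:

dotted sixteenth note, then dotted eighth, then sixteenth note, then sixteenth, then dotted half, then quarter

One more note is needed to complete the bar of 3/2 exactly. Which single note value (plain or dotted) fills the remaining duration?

The bar of 3/2 = 48 thirty-second notes.
Working in thirty-second notes: dotted sixteenth note = 3; dotted eighth = 6; sixteenth note = 2; sixteenth = 2; dotted half = 24; quarter = 8.
Altogether 3 + 6 + 2 + 2 + 24 + 8 = 45.
Remaining: 48 − 45 = 3 thirty-second notes, which is a dotted sixteenth note.

dotted sixteenth note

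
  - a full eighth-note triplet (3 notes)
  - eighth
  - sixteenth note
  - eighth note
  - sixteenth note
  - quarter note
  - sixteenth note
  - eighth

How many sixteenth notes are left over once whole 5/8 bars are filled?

7

One bar of 5/8 = 10 sixteenth notes.
Working in sixteenth notes: a full eighth-note triplet (3 notes) (three triplet eighths span one quarter) = 4; eighth = 2; sixteenth note = 1; eighth note = 2; sixteenth note = 1; quarter note = 4; sixteenth note = 1; eighth = 2.
Total: 4 + 2 + 1 + 2 + 1 + 4 + 1 + 2 = 17.
17 ÷ 10 = 1 complete bar with 7 sixteenth notes remaining.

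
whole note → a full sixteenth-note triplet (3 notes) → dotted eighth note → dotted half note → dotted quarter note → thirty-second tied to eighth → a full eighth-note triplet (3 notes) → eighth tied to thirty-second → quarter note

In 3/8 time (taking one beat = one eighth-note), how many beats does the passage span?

26

One eighth-note beat = 4 thirty-second notes.
Convert each value to thirty-second notes: whole note = 32; a full sixteenth-note triplet (3 notes) (three triplet sixteenths span one eighth) = 4; dotted eighth note = 6; dotted half note = 24; dotted quarter note = 12; thirty-second tied to eighth (thirty-second + eighth) = 5; a full eighth-note triplet (3 notes) (three triplet eighths span one quarter) = 8; eighth tied to thirty-second (eighth + thirty-second) = 5; quarter note = 8.
Altogether 32 + 4 + 6 + 24 + 12 + 5 + 8 + 5 + 8 = 104.
104 ÷ 4 = 26 beats.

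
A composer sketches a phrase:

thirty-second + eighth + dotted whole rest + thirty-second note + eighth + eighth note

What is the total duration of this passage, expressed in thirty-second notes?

Working in thirty-second notes: thirty-second = 1; eighth = 4; dotted whole rest = 48; thirty-second note = 1; eighth = 4; eighth note = 4.
Adding: 1 + 4 + 48 + 1 + 4 + 4 = 62 thirty-second notes.

62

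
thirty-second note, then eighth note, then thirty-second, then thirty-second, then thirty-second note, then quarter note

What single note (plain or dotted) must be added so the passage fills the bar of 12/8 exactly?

The bar of 12/8 = 48 thirty-second notes.
Convert each value to thirty-second notes: thirty-second note = 1; eighth note = 4; thirty-second = 1; thirty-second = 1; thirty-second note = 1; quarter note = 8.
Altogether 1 + 4 + 1 + 1 + 1 + 8 = 16.
Remaining: 48 − 16 = 32 thirty-second notes, which is a whole note.

whole note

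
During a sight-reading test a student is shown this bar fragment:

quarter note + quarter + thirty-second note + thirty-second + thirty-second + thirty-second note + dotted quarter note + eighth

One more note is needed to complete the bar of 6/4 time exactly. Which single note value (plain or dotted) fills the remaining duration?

The bar of 6/4 = 48 thirty-second notes.
Convert each value to thirty-second notes: quarter note = 8; quarter = 8; thirty-second note = 1; thirty-second = 1; thirty-second = 1; thirty-second note = 1; dotted quarter note = 12; eighth = 4.
Total: 8 + 8 + 1 + 1 + 1 + 1 + 12 + 4 = 36.
Remaining: 48 − 36 = 12 thirty-second notes, which is a dotted quarter note.

dotted quarter note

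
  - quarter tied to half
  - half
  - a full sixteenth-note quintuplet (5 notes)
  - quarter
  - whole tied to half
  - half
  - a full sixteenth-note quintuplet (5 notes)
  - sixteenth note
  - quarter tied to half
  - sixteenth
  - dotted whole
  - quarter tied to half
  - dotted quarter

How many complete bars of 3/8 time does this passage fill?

One bar of 3/8 = 6 sixteenth notes.
In sixteenth notes: quarter tied to half (quarter + half) = 12; half = 8; a full sixteenth-note quintuplet (5 notes) (five quintuplet sixteenths span one quarter) = 4; quarter = 4; whole tied to half (whole + half) = 24; half = 8; a full sixteenth-note quintuplet (5 notes) (five quintuplet sixteenths span one quarter) = 4; sixteenth note = 1; quarter tied to half (quarter + half) = 12; sixteenth = 1; dotted whole = 24; quarter tied to half (quarter + half) = 12; dotted quarter = 6.
Altogether 12 + 8 + 4 + 4 + 24 + 8 + 4 + 1 + 12 + 1 + 24 + 12 + 6 = 120.
120 ÷ 6 = 20 complete bars with 0 left over.

20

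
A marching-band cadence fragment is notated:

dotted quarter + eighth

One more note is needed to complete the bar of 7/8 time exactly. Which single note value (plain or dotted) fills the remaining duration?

dotted quarter note

The bar of 7/8 = 7 eighth notes.
Each duration in eighth notes: dotted quarter = 3; eighth = 1.
Adding: 3 + 1 = 4.
Remaining: 7 − 4 = 3 eighth notes, which is a dotted quarter note.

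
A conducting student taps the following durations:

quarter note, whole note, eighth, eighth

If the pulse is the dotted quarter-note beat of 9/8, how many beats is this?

One dotted quarter-note beat = 3 eighth notes.
In eighth notes: quarter note = 2; whole note = 8; eighth = 1; eighth = 1.
Adding: 2 + 8 + 1 + 1 = 12.
12 ÷ 3 = 4 beats.

4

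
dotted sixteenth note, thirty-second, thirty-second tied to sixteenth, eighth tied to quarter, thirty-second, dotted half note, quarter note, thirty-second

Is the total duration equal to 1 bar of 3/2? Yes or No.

One bar of 3/2 = 48 thirty-second notes.
Express everything in thirty-second notes: dotted sixteenth note = 3; thirty-second = 1; thirty-second tied to sixteenth (thirty-second + sixteenth) = 3; eighth tied to quarter (eighth + quarter) = 12; thirty-second = 1; dotted half note = 24; quarter note = 8; thirty-second = 1.
Sum: 3 + 1 + 3 + 12 + 1 + 24 + 8 + 1 = 53.
53 exceeds 48, so the answer is No.

No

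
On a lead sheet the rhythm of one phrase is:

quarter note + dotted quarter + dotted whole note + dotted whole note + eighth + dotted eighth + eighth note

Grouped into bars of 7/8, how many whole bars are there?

4

One bar of 7/8 = 14 sixteenth notes.
Convert each value to sixteenth notes: quarter note = 4; dotted quarter = 6; dotted whole note = 24; dotted whole note = 24; eighth = 2; dotted eighth = 3; eighth note = 2.
Total: 4 + 6 + 24 + 24 + 2 + 3 + 2 = 65.
65 ÷ 14 = 4 complete bars with 9 left over.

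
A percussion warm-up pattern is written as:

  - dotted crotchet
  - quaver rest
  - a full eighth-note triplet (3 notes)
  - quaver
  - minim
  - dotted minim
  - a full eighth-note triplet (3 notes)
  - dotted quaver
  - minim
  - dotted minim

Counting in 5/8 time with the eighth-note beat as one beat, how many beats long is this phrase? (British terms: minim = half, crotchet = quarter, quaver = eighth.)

30.5

One eighth-note beat = 2 sixteenth notes.
Express everything in sixteenth notes: dotted crotchet = 6; quaver rest = 2; a full eighth-note triplet (3 notes) (three triplet eighths span one quarter) = 4; quaver = 2; minim = 8; dotted minim = 12; a full eighth-note triplet (3 notes) (three triplet eighths span one quarter) = 4; dotted quaver = 3; minim = 8; dotted minim = 12.
Sum: 6 + 2 + 4 + 2 + 8 + 12 + 4 + 3 + 8 + 12 = 61.
61 ÷ 2 = 30.5 beats.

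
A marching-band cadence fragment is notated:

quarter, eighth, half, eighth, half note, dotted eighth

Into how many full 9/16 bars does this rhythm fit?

3

One bar of 9/16 = 9 sixteenth notes.
Each duration in sixteenth notes: quarter = 4; eighth = 2; half = 8; eighth = 2; half note = 8; dotted eighth = 3.
Adding: 4 + 2 + 8 + 2 + 8 + 3 = 27.
27 ÷ 9 = 3 complete bars with 0 left over.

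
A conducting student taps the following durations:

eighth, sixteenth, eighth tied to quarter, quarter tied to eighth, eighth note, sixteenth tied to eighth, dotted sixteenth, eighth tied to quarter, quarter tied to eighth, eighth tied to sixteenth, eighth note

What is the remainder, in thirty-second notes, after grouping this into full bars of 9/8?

5

One bar of 9/8 = 36 thirty-second notes.
In thirty-second notes: eighth = 4; sixteenth = 2; eighth tied to quarter (eighth + quarter) = 12; quarter tied to eighth (quarter + eighth) = 12; eighth note = 4; sixteenth tied to eighth (sixteenth + eighth) = 6; dotted sixteenth = 3; eighth tied to quarter (eighth + quarter) = 12; quarter tied to eighth (quarter + eighth) = 12; eighth tied to sixteenth (eighth + sixteenth) = 6; eighth note = 4.
Adding: 4 + 2 + 12 + 12 + 4 + 6 + 3 + 12 + 12 + 6 + 4 = 77.
77 ÷ 36 = 2 complete bars with 5 thirty-second notes remaining.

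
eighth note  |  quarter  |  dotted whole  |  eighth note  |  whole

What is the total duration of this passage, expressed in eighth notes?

24

Working in eighth notes: eighth note = 1; quarter = 2; dotted whole = 12; eighth note = 1; whole = 8.
Sum: 1 + 2 + 12 + 1 + 8 = 24 eighth notes.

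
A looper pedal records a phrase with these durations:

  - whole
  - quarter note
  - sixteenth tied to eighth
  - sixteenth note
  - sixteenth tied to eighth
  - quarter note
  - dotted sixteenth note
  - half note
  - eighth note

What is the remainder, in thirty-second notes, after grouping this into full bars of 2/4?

5

One bar of 2/4 = 16 thirty-second notes.
Express everything in thirty-second notes: whole = 32; quarter note = 8; sixteenth tied to eighth (sixteenth + eighth) = 6; sixteenth note = 2; sixteenth tied to eighth (sixteenth + eighth) = 6; quarter note = 8; dotted sixteenth note = 3; half note = 16; eighth note = 4.
Altogether 32 + 8 + 6 + 2 + 6 + 8 + 3 + 16 + 4 = 85.
85 ÷ 16 = 5 complete bars with 5 thirty-second notes remaining.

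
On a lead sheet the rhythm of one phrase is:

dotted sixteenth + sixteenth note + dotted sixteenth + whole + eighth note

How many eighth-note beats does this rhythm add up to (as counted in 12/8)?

One eighth-note beat = 4 thirty-second notes.
Express everything in thirty-second notes: dotted sixteenth = 3; sixteenth note = 2; dotted sixteenth = 3; whole = 32; eighth note = 4.
Adding: 3 + 2 + 3 + 32 + 4 = 44.
44 ÷ 4 = 11 beats.

11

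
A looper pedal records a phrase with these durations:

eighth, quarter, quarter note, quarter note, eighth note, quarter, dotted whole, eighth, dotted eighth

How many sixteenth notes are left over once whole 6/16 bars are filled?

1

One bar of 6/16 = 6 sixteenth notes.
Each duration in sixteenth notes: eighth = 2; quarter = 4; quarter note = 4; quarter note = 4; eighth note = 2; quarter = 4; dotted whole = 24; eighth = 2; dotted eighth = 3.
Total: 2 + 4 + 4 + 4 + 2 + 4 + 24 + 2 + 3 = 49.
49 ÷ 6 = 8 complete bars with 1 sixteenth note remaining.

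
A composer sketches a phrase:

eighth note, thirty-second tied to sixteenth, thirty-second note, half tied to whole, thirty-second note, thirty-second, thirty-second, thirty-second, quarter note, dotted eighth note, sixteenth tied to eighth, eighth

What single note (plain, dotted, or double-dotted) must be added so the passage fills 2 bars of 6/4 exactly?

dotted quarter note

2 bars of 6/4 = 96 thirty-second notes.
Working in thirty-second notes: eighth note = 4; thirty-second tied to sixteenth (thirty-second + sixteenth) = 3; thirty-second note = 1; half tied to whole (half + whole) = 48; thirty-second note = 1; thirty-second = 1; thirty-second = 1; thirty-second = 1; quarter note = 8; dotted eighth note = 6; sixteenth tied to eighth (sixteenth + eighth) = 6; eighth = 4.
Altogether 4 + 3 + 1 + 48 + 1 + 1 + 1 + 1 + 8 + 6 + 6 + 4 = 84.
Remaining: 96 − 84 = 12 thirty-second notes, which is a dotted quarter note.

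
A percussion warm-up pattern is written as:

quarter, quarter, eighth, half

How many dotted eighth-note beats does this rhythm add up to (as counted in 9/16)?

6

One dotted eighth-note beat = 3 sixteenth notes.
Express everything in sixteenth notes: quarter = 4; quarter = 4; eighth = 2; half = 8.
Altogether 4 + 4 + 2 + 8 = 18.
18 ÷ 3 = 6 beats.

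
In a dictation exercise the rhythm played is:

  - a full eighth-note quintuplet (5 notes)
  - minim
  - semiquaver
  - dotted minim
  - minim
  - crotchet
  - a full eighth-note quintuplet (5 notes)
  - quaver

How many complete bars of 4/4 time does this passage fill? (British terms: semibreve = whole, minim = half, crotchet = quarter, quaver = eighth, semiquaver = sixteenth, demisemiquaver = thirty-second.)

3

One bar of 4/4 = 16 sixteenth notes.
Working in sixteenth notes: a full eighth-note quintuplet (5 notes) (five quintuplet eighths span one half) = 8; minim = 8; semiquaver = 1; dotted minim = 12; minim = 8; crotchet = 4; a full eighth-note quintuplet (5 notes) (five quintuplet eighths span one half) = 8; quaver = 2.
Altogether 8 + 8 + 1 + 12 + 8 + 4 + 8 + 2 = 51.
51 ÷ 16 = 3 complete bars with 3 left over.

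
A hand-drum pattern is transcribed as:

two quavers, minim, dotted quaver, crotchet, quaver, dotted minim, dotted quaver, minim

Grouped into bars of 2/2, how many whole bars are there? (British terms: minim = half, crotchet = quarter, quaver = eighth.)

2

One bar of 2/2 = 16 sixteenth notes.
In sixteenth notes: quaver = 2; quaver = 2; minim = 8; dotted quaver = 3; crotchet = 4; quaver = 2; dotted minim = 12; dotted quaver = 3; minim = 8.
Adding: 2 + 2 + 8 + 3 + 4 + 2 + 12 + 3 + 8 = 44.
44 ÷ 16 = 2 complete bars with 12 left over.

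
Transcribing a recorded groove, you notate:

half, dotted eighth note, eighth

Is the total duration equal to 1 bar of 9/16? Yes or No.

No

One bar of 9/16 = 9 sixteenth notes.
Express everything in sixteenth notes: half = 8; dotted eighth note = 3; eighth = 2.
Altogether 8 + 3 + 2 = 13.
13 exceeds 9, so the answer is No.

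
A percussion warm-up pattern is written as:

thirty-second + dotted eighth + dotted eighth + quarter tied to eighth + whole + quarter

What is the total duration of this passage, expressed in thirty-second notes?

Each duration in thirty-second notes: thirty-second = 1; dotted eighth = 6; dotted eighth = 6; quarter tied to eighth (quarter + eighth) = 12; whole = 32; quarter = 8.
Altogether 1 + 6 + 6 + 12 + 32 + 8 = 65 thirty-second notes.

65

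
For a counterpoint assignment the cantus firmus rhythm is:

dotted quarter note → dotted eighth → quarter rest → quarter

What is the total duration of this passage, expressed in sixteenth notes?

17

Express everything in sixteenth notes: dotted quarter note = 6; dotted eighth = 3; quarter rest = 4; quarter = 4.
Adding: 6 + 3 + 4 + 4 = 17 sixteenth notes.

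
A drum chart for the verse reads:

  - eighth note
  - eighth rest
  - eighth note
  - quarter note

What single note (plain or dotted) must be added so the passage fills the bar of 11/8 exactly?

The bar of 11/8 = 11 eighth notes.
Express everything in eighth notes: eighth note = 1; eighth rest = 1; eighth note = 1; quarter note = 2.
Total: 1 + 1 + 1 + 2 = 5.
Remaining: 11 − 5 = 6 eighth notes, which is a dotted half note.

dotted half note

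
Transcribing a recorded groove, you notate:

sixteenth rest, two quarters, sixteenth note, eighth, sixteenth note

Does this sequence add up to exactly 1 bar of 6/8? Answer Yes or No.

No

One bar of 6/8 = 12 sixteenth notes.
Convert each value to sixteenth notes: sixteenth rest = 1; quarter = 4; quarter = 4; sixteenth note = 1; eighth = 2; sixteenth note = 1.
Adding: 1 + 4 + 4 + 1 + 2 + 1 = 13.
13 exceeds 12, so the answer is No.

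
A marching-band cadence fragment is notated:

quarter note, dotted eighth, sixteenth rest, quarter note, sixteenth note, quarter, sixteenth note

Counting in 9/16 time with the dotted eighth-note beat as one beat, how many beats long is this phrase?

One dotted eighth-note beat = 3 sixteenth notes.
Each duration in sixteenth notes: quarter note = 4; dotted eighth = 3; sixteenth rest = 1; quarter note = 4; sixteenth note = 1; quarter = 4; sixteenth note = 1.
Total: 4 + 3 + 1 + 4 + 1 + 4 + 1 = 18.
18 ÷ 3 = 6 beats.

6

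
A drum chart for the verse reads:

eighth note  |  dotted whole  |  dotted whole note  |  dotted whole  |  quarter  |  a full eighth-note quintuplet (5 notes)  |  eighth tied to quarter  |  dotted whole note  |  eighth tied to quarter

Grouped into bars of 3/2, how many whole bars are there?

5

One bar of 3/2 = 12 eighth notes.
Each duration in eighth notes: eighth note = 1; dotted whole = 12; dotted whole note = 12; dotted whole = 12; quarter = 2; a full eighth-note quintuplet (5 notes) (five quintuplet eighths span one half) = 4; eighth tied to quarter (eighth + quarter) = 3; dotted whole note = 12; eighth tied to quarter (eighth + quarter) = 3.
Sum: 1 + 12 + 12 + 12 + 2 + 4 + 3 + 12 + 3 = 61.
61 ÷ 12 = 5 complete bars with 1 left over.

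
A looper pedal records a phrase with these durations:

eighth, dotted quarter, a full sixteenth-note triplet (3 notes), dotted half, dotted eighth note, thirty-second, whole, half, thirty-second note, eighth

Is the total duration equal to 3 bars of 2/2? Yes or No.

One bar of 2/2 = 32 thirty-second notes, so 3 bars = 96.
Convert each value to thirty-second notes: eighth = 4; dotted quarter = 12; a full sixteenth-note triplet (3 notes) (three triplet sixteenths span one eighth) = 4; dotted half = 24; dotted eighth note = 6; thirty-second = 1; whole = 32; half = 16; thirty-second note = 1; eighth = 4.
Sum: 4 + 12 + 4 + 24 + 6 + 1 + 32 + 16 + 1 + 4 = 104.
104 exceeds 96, so the answer is No.

No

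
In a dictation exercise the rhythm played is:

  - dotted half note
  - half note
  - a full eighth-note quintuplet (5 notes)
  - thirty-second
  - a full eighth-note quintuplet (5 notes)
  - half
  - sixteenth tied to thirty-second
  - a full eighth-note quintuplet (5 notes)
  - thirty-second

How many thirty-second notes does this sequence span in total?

Each duration in thirty-second notes: dotted half note = 24; half note = 16; a full eighth-note quintuplet (5 notes) (five quintuplet eighths span one half) = 16; thirty-second = 1; a full eighth-note quintuplet (5 notes) (five quintuplet eighths span one half) = 16; half = 16; sixteenth tied to thirty-second (sixteenth + thirty-second) = 3; a full eighth-note quintuplet (5 notes) (five quintuplet eighths span one half) = 16; thirty-second = 1.
Sum: 24 + 16 + 16 + 1 + 16 + 16 + 3 + 16 + 1 = 109 thirty-second notes.

109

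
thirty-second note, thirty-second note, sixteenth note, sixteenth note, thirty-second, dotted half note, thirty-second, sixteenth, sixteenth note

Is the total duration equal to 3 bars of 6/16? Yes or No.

One bar of 6/16 = 12 thirty-second notes, so 3 bars = 36.
Working in thirty-second notes: thirty-second note = 1; thirty-second note = 1; sixteenth note = 2; sixteenth note = 2; thirty-second = 1; dotted half note = 24; thirty-second = 1; sixteenth = 2; sixteenth note = 2.
Sum: 1 + 1 + 2 + 2 + 1 + 24 + 1 + 2 + 2 = 36.
36 equals 36, so the answer is Yes.

Yes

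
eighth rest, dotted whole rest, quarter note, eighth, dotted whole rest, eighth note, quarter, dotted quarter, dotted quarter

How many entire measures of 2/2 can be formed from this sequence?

One bar of 2/2 = 8 eighth notes.
Convert each value to eighth notes: eighth rest = 1; dotted whole rest = 12; quarter note = 2; eighth = 1; dotted whole rest = 12; eighth note = 1; quarter = 2; dotted quarter = 3; dotted quarter = 3.
Adding: 1 + 12 + 2 + 1 + 12 + 1 + 2 + 3 + 3 = 37.
37 ÷ 8 = 4 complete bars with 5 left over.

4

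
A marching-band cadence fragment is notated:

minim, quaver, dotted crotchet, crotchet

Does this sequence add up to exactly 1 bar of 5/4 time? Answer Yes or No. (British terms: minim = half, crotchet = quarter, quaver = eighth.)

One bar of 5/4 = 10 eighth notes.
Working in eighth notes: minim = 4; quaver = 1; dotted crotchet = 3; crotchet = 2.
Total: 4 + 1 + 3 + 2 = 10.
10 equals 10, so the answer is Yes.

Yes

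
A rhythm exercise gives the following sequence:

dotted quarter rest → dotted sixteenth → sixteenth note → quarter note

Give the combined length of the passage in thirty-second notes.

25

In thirty-second notes: dotted quarter rest = 12; dotted sixteenth = 3; sixteenth note = 2; quarter note = 8.
Sum: 12 + 3 + 2 + 8 = 25 thirty-second notes.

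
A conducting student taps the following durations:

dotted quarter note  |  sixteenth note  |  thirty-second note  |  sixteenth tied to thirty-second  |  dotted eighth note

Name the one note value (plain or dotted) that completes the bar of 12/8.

dotted half note

The bar of 12/8 = 48 thirty-second notes.
Each duration in thirty-second notes: dotted quarter note = 12; sixteenth note = 2; thirty-second note = 1; sixteenth tied to thirty-second (sixteenth + thirty-second) = 3; dotted eighth note = 6.
Altogether 12 + 2 + 1 + 3 + 6 = 24.
Remaining: 48 − 24 = 24 thirty-second notes, which is a dotted half note.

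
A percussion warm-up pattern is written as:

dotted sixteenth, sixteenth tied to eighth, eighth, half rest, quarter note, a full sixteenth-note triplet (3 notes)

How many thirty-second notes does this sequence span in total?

41

Each duration in thirty-second notes: dotted sixteenth = 3; sixteenth tied to eighth (sixteenth + eighth) = 6; eighth = 4; half rest = 16; quarter note = 8; a full sixteenth-note triplet (3 notes) (three triplet sixteenths span one eighth) = 4.
Total: 3 + 6 + 4 + 16 + 8 + 4 = 41 thirty-second notes.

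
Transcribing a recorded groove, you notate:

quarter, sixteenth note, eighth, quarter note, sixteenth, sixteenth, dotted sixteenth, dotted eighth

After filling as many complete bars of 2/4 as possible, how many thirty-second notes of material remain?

3

One bar of 2/4 = 16 thirty-second notes.
Working in thirty-second notes: quarter = 8; sixteenth note = 2; eighth = 4; quarter note = 8; sixteenth = 2; sixteenth = 2; dotted sixteenth = 3; dotted eighth = 6.
Sum: 8 + 2 + 4 + 8 + 2 + 2 + 3 + 6 = 35.
35 ÷ 16 = 2 complete bars with 3 thirty-second notes remaining.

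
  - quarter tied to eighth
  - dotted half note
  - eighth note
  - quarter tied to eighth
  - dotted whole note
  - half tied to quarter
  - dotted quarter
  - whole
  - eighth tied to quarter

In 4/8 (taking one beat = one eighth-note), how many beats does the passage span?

One eighth-note beat = 2 sixteenth notes.
Express everything in sixteenth notes: quarter tied to eighth (quarter + eighth) = 6; dotted half note = 12; eighth note = 2; quarter tied to eighth (quarter + eighth) = 6; dotted whole note = 24; half tied to quarter (half + quarter) = 12; dotted quarter = 6; whole = 16; eighth tied to quarter (eighth + quarter) = 6.
Adding: 6 + 12 + 2 + 6 + 24 + 12 + 6 + 16 + 6 = 90.
90 ÷ 2 = 45 beats.

45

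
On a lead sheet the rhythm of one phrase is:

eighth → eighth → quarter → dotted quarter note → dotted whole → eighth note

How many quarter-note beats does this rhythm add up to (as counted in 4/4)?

One quarter-note beat = 2 eighth notes.
Working in eighth notes: eighth = 1; eighth = 1; quarter = 2; dotted quarter note = 3; dotted whole = 12; eighth note = 1.
Altogether 1 + 1 + 2 + 3 + 12 + 1 = 20.
20 ÷ 2 = 10 beats.

10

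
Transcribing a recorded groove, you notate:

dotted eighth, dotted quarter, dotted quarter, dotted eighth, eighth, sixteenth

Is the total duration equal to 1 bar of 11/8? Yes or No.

No

One bar of 11/8 = 22 sixteenth notes.
Working in sixteenth notes: dotted eighth = 3; dotted quarter = 6; dotted quarter = 6; dotted eighth = 3; eighth = 2; sixteenth = 1.
Sum: 3 + 6 + 6 + 3 + 2 + 1 = 21.
21 falls short of 22, so the answer is No.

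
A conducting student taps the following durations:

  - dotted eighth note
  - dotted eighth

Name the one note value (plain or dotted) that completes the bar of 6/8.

The bar of 6/8 = 12 sixteenth notes.
Working in sixteenth notes: dotted eighth note = 3; dotted eighth = 3.
Total: 3 + 3 = 6.
Remaining: 12 − 6 = 6 sixteenth notes, which is a dotted quarter note.

dotted quarter note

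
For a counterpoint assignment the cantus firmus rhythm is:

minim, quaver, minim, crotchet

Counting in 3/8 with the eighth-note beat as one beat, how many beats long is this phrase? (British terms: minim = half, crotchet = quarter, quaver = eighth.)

11

One eighth-note beat = 2 sixteenth notes.
Express everything in sixteenth notes: minim = 8; quaver = 2; minim = 8; crotchet = 4.
Sum: 8 + 2 + 8 + 4 = 22.
22 ÷ 2 = 11 beats.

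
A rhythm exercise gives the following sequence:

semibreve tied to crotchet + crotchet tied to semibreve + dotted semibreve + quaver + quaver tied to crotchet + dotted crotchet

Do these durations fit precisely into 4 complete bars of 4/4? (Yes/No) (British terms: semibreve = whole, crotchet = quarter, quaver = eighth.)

One bar of 4/4 = 8 eighth notes, so 4 bars = 32.
Convert each value to eighth notes: semibreve tied to crotchet (semibreve + crotchet) = 10; crotchet tied to semibreve (crotchet + semibreve) = 10; dotted semibreve = 12; quaver = 1; quaver tied to crotchet (quaver + crotchet) = 3; dotted crotchet = 3.
Altogether 10 + 10 + 12 + 1 + 3 + 3 = 39.
39 exceeds 32, so the answer is No.

No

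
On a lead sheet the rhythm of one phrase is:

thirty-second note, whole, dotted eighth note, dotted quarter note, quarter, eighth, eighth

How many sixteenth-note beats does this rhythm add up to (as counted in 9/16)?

One sixteenth-note beat = 2 thirty-second notes.
Working in thirty-second notes: thirty-second note = 1; whole = 32; dotted eighth note = 6; dotted quarter note = 12; quarter = 8; eighth = 4; eighth = 4.
Altogether 1 + 32 + 6 + 12 + 8 + 4 + 4 = 67.
67 ÷ 2 = 33.5 beats.

33.5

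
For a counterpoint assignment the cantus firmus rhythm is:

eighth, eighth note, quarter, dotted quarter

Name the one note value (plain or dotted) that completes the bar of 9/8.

quarter note

The bar of 9/8 = 9 eighth notes.
Each duration in eighth notes: eighth = 1; eighth note = 1; quarter = 2; dotted quarter = 3.
Sum: 1 + 1 + 2 + 3 = 7.
Remaining: 9 − 7 = 2 eighth notes, which is a quarter note.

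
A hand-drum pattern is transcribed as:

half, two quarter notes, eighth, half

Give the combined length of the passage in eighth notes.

13

Convert each value to eighth notes: half = 4; quarter note = 2; quarter note = 2; eighth = 1; half = 4.
Total: 4 + 2 + 2 + 1 + 4 = 13 eighth notes.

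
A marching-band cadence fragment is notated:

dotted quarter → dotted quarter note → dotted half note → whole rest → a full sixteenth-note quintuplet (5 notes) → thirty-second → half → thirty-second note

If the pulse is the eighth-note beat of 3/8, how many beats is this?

One eighth-note beat = 4 thirty-second notes.
Each duration in thirty-second notes: dotted quarter = 12; dotted quarter note = 12; dotted half note = 24; whole rest = 32; a full sixteenth-note quintuplet (5 notes) (five quintuplet sixteenths span one quarter) = 8; thirty-second = 1; half = 16; thirty-second note = 1.
Sum: 12 + 12 + 24 + 32 + 8 + 1 + 16 + 1 = 106.
106 ÷ 4 = 26.5 beats.

26.5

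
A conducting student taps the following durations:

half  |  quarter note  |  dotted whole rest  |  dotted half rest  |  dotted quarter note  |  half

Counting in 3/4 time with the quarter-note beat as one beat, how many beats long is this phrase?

One quarter-note beat = 2 eighth notes.
Convert each value to eighth notes: half = 4; quarter note = 2; dotted whole rest = 12; dotted half rest = 6; dotted quarter note = 3; half = 4.
Sum: 4 + 2 + 12 + 6 + 3 + 4 = 31.
31 ÷ 2 = 15.5 beats.

15.5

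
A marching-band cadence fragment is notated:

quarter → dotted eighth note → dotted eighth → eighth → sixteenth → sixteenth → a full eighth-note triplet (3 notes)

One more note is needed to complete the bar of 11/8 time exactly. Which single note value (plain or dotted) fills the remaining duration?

The bar of 11/8 = 22 sixteenth notes.
Express everything in sixteenth notes: quarter = 4; dotted eighth note = 3; dotted eighth = 3; eighth = 2; sixteenth = 1; sixteenth = 1; a full eighth-note triplet (3 notes) (three triplet eighths span one quarter) = 4.
Sum: 4 + 3 + 3 + 2 + 1 + 1 + 4 = 18.
Remaining: 22 − 18 = 4 sixteenth notes, which is a quarter note.

quarter note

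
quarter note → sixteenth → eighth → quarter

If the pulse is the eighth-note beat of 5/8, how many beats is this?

5.5

One eighth-note beat = 2 sixteenth notes.
Convert each value to sixteenth notes: quarter note = 4; sixteenth = 1; eighth = 2; quarter = 4.
Total: 4 + 1 + 2 + 4 = 11.
11 ÷ 2 = 5.5 beats.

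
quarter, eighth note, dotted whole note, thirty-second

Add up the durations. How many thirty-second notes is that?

61

In thirty-second notes: quarter = 8; eighth note = 4; dotted whole note = 48; thirty-second = 1.
Sum: 8 + 4 + 48 + 1 = 61 thirty-second notes.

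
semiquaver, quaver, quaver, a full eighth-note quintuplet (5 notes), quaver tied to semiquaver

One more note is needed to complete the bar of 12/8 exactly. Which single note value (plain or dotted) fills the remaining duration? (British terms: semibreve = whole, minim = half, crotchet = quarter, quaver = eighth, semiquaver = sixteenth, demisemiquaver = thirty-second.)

half note

The bar of 12/8 = 24 sixteenth notes.
Convert each value to sixteenth notes: semiquaver = 1; quaver = 2; quaver = 2; a full eighth-note quintuplet (5 notes) (five quintuplet eighths span one half) = 8; quaver tied to semiquaver (quaver + semiquaver) = 3.
Sum: 1 + 2 + 2 + 8 + 3 = 16.
Remaining: 24 − 16 = 8 sixteenth notes, which is a half note.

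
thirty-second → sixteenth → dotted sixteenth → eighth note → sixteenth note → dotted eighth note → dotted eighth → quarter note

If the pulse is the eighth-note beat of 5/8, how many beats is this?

8

One eighth-note beat = 4 thirty-second notes.
In thirty-second notes: thirty-second = 1; sixteenth = 2; dotted sixteenth = 3; eighth note = 4; sixteenth note = 2; dotted eighth note = 6; dotted eighth = 6; quarter note = 8.
Sum: 1 + 2 + 3 + 4 + 2 + 6 + 6 + 8 = 32.
32 ÷ 4 = 8 beats.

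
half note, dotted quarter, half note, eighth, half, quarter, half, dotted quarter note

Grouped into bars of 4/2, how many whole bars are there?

One bar of 4/2 = 16 eighth notes.
Working in eighth notes: half note = 4; dotted quarter = 3; half note = 4; eighth = 1; half = 4; quarter = 2; half = 4; dotted quarter note = 3.
Altogether 4 + 3 + 4 + 1 + 4 + 2 + 4 + 3 = 25.
25 ÷ 16 = 1 complete bar with 9 left over.

1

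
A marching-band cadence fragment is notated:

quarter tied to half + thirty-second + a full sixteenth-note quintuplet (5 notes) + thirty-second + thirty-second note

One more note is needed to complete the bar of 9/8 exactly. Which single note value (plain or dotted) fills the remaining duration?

thirty-second note

The bar of 9/8 = 36 thirty-second notes.
Convert each value to thirty-second notes: quarter tied to half (quarter + half) = 24; thirty-second = 1; a full sixteenth-note quintuplet (5 notes) (five quintuplet sixteenths span one quarter) = 8; thirty-second = 1; thirty-second note = 1.
Total: 24 + 1 + 8 + 1 + 1 = 35.
Remaining: 36 − 35 = 1 thirty-second note, which is a thirty-second note.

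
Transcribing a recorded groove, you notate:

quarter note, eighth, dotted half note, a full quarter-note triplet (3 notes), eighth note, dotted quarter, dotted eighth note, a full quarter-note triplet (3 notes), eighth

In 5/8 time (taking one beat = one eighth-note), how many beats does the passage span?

One eighth-note beat = 2 sixteenth notes.
In sixteenth notes: quarter note = 4; eighth = 2; dotted half note = 12; a full quarter-note triplet (3 notes) (three triplet quarters span one half) = 8; eighth note = 2; dotted quarter = 6; dotted eighth note = 3; a full quarter-note triplet (3 notes) (three triplet quarters span one half) = 8; eighth = 2.
Total: 4 + 2 + 12 + 8 + 2 + 6 + 3 + 8 + 2 = 47.
47 ÷ 2 = 23.5 beats.

23.5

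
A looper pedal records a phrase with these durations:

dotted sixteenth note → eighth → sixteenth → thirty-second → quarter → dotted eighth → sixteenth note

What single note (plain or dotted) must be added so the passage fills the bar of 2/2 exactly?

dotted eighth note

The bar of 2/2 = 32 thirty-second notes.
Each duration in thirty-second notes: dotted sixteenth note = 3; eighth = 4; sixteenth = 2; thirty-second = 1; quarter = 8; dotted eighth = 6; sixteenth note = 2.
Sum: 3 + 4 + 2 + 1 + 8 + 6 + 2 = 26.
Remaining: 32 − 26 = 6 thirty-second notes, which is a dotted eighth note.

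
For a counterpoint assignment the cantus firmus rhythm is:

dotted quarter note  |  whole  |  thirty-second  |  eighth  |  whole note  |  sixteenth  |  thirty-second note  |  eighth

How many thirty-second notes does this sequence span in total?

88

Each duration in thirty-second notes: dotted quarter note = 12; whole = 32; thirty-second = 1; eighth = 4; whole note = 32; sixteenth = 2; thirty-second note = 1; eighth = 4.
Adding: 12 + 32 + 1 + 4 + 32 + 2 + 1 + 4 = 88 thirty-second notes.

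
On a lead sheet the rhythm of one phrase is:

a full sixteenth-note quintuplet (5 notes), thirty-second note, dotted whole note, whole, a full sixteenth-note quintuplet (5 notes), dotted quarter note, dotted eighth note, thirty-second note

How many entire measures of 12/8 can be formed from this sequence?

One bar of 12/8 = 48 thirty-second notes.
Convert each value to thirty-second notes: a full sixteenth-note quintuplet (5 notes) (five quintuplet sixteenths span one quarter) = 8; thirty-second note = 1; dotted whole note = 48; whole = 32; a full sixteenth-note quintuplet (5 notes) (five quintuplet sixteenths span one quarter) = 8; dotted quarter note = 12; dotted eighth note = 6; thirty-second note = 1.
Sum: 8 + 1 + 48 + 32 + 8 + 12 + 6 + 1 = 116.
116 ÷ 48 = 2 complete bars with 20 left over.

2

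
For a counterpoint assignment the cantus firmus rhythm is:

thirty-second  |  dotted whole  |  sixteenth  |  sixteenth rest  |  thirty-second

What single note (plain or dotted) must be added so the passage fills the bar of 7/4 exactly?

sixteenth note

The bar of 7/4 = 56 thirty-second notes.
Express everything in thirty-second notes: thirty-second = 1; dotted whole = 48; sixteenth = 2; sixteenth rest = 2; thirty-second = 1.
Altogether 1 + 48 + 2 + 2 + 1 = 54.
Remaining: 56 − 54 = 2 thirty-second notes, which is a sixteenth note.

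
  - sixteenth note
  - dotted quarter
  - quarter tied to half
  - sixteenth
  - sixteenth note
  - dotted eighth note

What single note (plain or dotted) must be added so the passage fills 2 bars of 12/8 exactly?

2 bars of 12/8 = 48 sixteenth notes.
Working in sixteenth notes: sixteenth note = 1; dotted quarter = 6; quarter tied to half (quarter + half) = 12; sixteenth = 1; sixteenth note = 1; dotted eighth note = 3.
Total: 1 + 6 + 12 + 1 + 1 + 3 = 24.
Remaining: 48 − 24 = 24 sixteenth notes, which is a dotted whole note.

dotted whole note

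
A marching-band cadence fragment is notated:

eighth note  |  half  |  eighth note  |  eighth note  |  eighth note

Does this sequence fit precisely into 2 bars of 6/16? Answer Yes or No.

No

One bar of 6/16 = 3 eighth notes, so 2 bars = 6.
Express everything in eighth notes: eighth note = 1; half = 4; eighth note = 1; eighth note = 1; eighth note = 1.
Adding: 1 + 4 + 1 + 1 + 1 = 8.
8 exceeds 6, so the answer is No.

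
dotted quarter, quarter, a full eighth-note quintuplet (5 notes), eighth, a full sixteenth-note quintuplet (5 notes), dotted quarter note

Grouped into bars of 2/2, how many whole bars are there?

One bar of 2/2 = 8 eighth notes.
Convert each value to eighth notes: dotted quarter = 3; quarter = 2; a full eighth-note quintuplet (5 notes) (five quintuplet eighths span one half) = 4; eighth = 1; a full sixteenth-note quintuplet (5 notes) (five quintuplet sixteenths span one quarter) = 2; dotted quarter note = 3.
Total: 3 + 2 + 4 + 1 + 2 + 3 = 15.
15 ÷ 8 = 1 complete bar with 7 left over.

1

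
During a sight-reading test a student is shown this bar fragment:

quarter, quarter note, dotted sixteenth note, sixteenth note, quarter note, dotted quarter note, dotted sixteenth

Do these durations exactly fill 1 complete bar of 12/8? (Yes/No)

One bar of 12/8 = 48 thirty-second notes.
Each duration in thirty-second notes: quarter = 8; quarter note = 8; dotted sixteenth note = 3; sixteenth note = 2; quarter note = 8; dotted quarter note = 12; dotted sixteenth = 3.
Sum: 8 + 8 + 3 + 2 + 8 + 12 + 3 = 44.
44 falls short of 48, so the answer is No.

No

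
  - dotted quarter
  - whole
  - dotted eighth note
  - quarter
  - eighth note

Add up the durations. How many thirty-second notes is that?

62

Express everything in thirty-second notes: dotted quarter = 12; whole = 32; dotted eighth note = 6; quarter = 8; eighth note = 4.
Total: 12 + 32 + 6 + 8 + 4 = 62 thirty-second notes.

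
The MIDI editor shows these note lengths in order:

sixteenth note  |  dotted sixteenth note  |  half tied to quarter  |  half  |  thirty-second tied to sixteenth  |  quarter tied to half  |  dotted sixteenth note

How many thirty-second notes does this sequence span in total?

In thirty-second notes: sixteenth note = 2; dotted sixteenth note = 3; half tied to quarter (half + quarter) = 24; half = 16; thirty-second tied to sixteenth (thirty-second + sixteenth) = 3; quarter tied to half (quarter + half) = 24; dotted sixteenth note = 3.
Altogether 2 + 3 + 24 + 16 + 3 + 24 + 3 = 75 thirty-second notes.

75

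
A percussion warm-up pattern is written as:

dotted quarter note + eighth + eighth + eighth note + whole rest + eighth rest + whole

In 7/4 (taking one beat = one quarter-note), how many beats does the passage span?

11.5

One quarter-note beat = 2 eighth notes.
In eighth notes: dotted quarter note = 3; eighth = 1; eighth = 1; eighth note = 1; whole rest = 8; eighth rest = 1; whole = 8.
Altogether 3 + 1 + 1 + 1 + 8 + 1 + 8 = 23.
23 ÷ 2 = 11.5 beats.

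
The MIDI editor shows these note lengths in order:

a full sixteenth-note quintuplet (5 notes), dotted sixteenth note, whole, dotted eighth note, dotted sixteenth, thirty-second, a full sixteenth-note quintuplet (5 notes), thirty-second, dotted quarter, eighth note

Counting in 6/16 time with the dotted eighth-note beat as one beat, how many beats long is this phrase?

13

One dotted eighth-note beat = 6 thirty-second notes.
Convert each value to thirty-second notes: a full sixteenth-note quintuplet (5 notes) (five quintuplet sixteenths span one quarter) = 8; dotted sixteenth note = 3; whole = 32; dotted eighth note = 6; dotted sixteenth = 3; thirty-second = 1; a full sixteenth-note quintuplet (5 notes) (five quintuplet sixteenths span one quarter) = 8; thirty-second = 1; dotted quarter = 12; eighth note = 4.
Adding: 8 + 3 + 32 + 6 + 3 + 1 + 8 + 1 + 12 + 4 = 78.
78 ÷ 6 = 13 beats.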